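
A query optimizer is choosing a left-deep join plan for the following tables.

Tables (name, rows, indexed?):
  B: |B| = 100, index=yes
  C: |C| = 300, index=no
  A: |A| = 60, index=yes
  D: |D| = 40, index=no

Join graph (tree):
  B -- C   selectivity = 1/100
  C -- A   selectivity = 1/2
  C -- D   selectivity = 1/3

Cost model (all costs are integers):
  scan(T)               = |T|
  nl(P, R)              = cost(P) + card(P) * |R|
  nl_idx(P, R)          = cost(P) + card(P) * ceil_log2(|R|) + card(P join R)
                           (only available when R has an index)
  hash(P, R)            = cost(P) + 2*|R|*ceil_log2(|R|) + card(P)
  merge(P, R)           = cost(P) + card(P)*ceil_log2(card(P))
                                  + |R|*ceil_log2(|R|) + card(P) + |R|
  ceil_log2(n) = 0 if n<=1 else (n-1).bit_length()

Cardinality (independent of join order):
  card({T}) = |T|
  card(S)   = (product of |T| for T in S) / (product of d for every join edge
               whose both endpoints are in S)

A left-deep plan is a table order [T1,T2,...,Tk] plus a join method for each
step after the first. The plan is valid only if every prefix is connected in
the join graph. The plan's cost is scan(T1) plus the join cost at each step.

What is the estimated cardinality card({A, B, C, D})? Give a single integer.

Tables in S: A(60), B(100), C(300), D(40)
Edges inside S: B-C(d=100), C-A(d=2), C-D(d=3)
numerator = 60 * 100 * 300 * 40 = 72000000
denominator = 100 * 2 * 3 = 600
card(S) = 72000000 / 600 = 120000

120000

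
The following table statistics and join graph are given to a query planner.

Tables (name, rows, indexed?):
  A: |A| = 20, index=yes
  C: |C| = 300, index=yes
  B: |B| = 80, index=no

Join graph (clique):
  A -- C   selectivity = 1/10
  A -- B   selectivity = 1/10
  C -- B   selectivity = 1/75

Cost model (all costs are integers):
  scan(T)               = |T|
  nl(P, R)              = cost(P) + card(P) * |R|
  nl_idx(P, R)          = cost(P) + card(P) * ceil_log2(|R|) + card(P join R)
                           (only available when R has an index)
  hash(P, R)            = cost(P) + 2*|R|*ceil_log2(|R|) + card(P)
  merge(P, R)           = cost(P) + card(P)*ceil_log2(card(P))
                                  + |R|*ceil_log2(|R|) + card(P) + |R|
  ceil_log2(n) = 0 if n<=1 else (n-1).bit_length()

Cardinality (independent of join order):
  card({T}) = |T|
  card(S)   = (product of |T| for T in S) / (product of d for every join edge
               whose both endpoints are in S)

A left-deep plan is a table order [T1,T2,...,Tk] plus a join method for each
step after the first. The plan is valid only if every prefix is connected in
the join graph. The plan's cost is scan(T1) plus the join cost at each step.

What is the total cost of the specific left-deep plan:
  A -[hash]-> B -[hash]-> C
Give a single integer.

6720

step 1: scan A: cost=20, card=20
step 2: join B via hash
    card(P join B) = 20*80/(10) = 160
    cost = 20 + 2*80*7 + 20 = 1160
step 3: join C via hash
    card(P join C) = 160*300/(10*75) = 64
    cost = 1160 + 2*300*9 + 160 = 6720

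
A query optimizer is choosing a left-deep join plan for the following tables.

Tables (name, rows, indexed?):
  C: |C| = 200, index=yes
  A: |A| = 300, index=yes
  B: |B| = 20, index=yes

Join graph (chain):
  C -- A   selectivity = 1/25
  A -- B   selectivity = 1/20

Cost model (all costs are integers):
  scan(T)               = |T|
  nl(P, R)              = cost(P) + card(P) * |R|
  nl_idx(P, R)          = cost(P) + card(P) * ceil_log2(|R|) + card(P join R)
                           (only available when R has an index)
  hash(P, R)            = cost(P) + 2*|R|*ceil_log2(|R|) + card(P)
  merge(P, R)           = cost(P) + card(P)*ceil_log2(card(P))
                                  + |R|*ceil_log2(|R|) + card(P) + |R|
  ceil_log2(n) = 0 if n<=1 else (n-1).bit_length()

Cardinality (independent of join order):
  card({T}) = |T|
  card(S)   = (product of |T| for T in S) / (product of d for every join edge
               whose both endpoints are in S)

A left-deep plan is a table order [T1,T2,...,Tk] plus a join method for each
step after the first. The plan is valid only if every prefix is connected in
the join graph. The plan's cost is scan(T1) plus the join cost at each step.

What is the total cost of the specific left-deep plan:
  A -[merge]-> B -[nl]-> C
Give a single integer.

63420

step 1: scan A: cost=300, card=300
step 2: join B via merge
    card(P join B) = 300*20/(20) = 300
    cost = 300 + 300*9 + 20*5 + 300 + 20 = 3420
step 3: join C via nl
    card(P join C) = 300*200/(25) = 2400
    cost = 3420 + 300*200 = 63420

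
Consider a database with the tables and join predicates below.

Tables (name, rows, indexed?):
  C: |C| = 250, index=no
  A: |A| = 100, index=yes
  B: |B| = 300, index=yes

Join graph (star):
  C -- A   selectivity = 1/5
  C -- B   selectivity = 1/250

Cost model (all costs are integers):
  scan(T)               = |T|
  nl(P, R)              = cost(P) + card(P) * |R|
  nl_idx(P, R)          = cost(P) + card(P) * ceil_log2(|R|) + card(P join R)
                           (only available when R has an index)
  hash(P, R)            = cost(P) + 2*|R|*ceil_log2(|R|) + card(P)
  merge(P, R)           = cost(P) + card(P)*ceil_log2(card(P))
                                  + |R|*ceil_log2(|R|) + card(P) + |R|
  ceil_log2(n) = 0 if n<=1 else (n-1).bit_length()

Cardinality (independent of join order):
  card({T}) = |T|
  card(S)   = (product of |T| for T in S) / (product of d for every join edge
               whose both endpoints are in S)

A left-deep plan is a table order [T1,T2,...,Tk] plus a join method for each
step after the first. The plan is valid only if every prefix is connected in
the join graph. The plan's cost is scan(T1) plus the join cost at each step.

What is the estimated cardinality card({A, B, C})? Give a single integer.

Tables in S: A(100), B(300), C(250)
Edges inside S: C-A(d=5), C-B(d=250)
numerator = 100 * 300 * 250 = 7500000
denominator = 5 * 250 = 1250
card(S) = 7500000 / 1250 = 6000

6000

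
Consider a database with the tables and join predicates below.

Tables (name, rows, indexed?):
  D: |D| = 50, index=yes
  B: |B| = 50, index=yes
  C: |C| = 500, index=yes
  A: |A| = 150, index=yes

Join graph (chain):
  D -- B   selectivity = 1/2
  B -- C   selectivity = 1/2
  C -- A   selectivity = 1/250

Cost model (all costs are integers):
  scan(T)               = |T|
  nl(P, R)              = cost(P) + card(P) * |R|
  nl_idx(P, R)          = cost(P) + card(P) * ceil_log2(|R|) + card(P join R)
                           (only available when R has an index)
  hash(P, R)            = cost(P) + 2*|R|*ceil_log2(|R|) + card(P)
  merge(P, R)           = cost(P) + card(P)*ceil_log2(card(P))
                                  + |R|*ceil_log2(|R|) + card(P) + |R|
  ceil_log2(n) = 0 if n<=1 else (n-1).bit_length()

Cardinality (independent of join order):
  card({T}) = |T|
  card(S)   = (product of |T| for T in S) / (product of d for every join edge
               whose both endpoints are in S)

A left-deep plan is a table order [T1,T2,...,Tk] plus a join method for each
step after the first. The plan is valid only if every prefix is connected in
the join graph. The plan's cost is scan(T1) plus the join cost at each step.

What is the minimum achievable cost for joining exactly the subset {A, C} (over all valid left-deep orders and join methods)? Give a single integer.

1800

Selinger DP over subsets of {A,C}:
  {C}: scan cost=500, card=500
  {A}: scan cost=150, card=150
  {AC}: card=300; try (C,nl_idx)→1800, (A,hash)→3400, (A,nl_idx)→4800, (C,merge)→6500, (A,merge)→6850, (C,hash)→9300 …(+2); best=1800 via (C,nl_idx)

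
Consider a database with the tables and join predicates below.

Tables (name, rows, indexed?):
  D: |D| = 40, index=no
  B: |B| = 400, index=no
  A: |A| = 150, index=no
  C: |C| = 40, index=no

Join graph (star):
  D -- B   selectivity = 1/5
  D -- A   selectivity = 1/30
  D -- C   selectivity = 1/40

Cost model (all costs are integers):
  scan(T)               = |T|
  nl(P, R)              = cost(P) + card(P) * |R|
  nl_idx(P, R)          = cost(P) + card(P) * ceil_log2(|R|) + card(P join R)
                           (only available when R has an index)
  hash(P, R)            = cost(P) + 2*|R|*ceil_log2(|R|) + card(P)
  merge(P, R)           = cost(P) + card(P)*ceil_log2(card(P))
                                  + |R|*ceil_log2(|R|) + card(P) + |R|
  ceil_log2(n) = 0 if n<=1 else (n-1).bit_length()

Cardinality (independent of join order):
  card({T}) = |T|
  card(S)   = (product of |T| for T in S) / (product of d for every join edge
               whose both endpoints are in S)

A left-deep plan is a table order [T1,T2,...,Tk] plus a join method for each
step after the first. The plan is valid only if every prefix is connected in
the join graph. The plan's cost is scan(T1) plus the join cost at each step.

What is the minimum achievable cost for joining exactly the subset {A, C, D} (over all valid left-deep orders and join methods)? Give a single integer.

1460

Selinger DP over subsets of {A,C,D}:
  {D}: scan cost=40, card=40
  {A}: scan cost=150, card=150
  {C}: scan cost=40, card=40
  {AD}: card=200; try (D,hash)→780, (A,merge)→1670, (D,merge)→1780, (A,hash)→2480, (A,nl)→6040, (D,nl)→6150; best=780 via (D,hash)
  {CD}: card=40; try (D,hash)→560, (C,hash)→560, (D,merge)→600, (C,merge)→600, (D,nl)→1640, (C,nl)→1640; best=560 via (D,hash)
  {ACD}: card=200; try (C,hash)→1460, (A,merge)→2190, (C,merge)→2860, (A,hash)→3000, (A,nl)→6560, (C,nl)→8780; best=1460 via (C,hash)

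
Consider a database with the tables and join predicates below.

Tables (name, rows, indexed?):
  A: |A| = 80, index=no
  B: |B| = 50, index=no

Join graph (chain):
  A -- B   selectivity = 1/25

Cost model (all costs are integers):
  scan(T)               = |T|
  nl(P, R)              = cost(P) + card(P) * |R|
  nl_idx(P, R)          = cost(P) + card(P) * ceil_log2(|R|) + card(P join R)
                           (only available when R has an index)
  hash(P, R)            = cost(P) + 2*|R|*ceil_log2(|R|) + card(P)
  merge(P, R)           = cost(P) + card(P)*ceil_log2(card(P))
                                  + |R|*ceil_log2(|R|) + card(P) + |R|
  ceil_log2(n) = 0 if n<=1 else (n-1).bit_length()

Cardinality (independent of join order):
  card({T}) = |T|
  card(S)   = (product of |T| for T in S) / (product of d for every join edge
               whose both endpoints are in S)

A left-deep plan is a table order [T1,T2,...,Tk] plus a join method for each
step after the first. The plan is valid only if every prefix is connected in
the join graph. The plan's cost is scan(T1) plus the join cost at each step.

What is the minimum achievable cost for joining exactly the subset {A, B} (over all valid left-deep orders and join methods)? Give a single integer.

Selinger DP over subsets of {A,B}:
  {A}: scan cost=80, card=80
  {B}: scan cost=50, card=50
  {AB}: card=160; try (B,hash)→760, (A,merge)→1040, (B,merge)→1070, (A,hash)→1220, (A,nl)→4050, (B,nl)→4080; best=760 via (B,hash)

760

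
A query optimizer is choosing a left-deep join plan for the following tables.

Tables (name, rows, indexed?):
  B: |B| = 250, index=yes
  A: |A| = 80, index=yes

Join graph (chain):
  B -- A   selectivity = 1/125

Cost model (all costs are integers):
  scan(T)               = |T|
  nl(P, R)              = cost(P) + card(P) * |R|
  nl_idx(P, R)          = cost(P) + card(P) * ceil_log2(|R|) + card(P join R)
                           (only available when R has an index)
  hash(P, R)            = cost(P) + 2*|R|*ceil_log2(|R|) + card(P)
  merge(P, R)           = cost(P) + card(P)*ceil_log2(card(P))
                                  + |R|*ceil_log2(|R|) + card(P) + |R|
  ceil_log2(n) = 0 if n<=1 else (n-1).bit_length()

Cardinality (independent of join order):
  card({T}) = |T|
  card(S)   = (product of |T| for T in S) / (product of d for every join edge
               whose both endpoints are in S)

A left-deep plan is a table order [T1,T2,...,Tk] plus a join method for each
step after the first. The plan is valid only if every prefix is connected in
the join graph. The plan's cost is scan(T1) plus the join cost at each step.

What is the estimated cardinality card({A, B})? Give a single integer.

160

Tables in S: A(80), B(250)
Edges inside S: B-A(d=125)
numerator = 80 * 250 = 20000
denominator = 125 = 125
card(S) = 20000 / 125 = 160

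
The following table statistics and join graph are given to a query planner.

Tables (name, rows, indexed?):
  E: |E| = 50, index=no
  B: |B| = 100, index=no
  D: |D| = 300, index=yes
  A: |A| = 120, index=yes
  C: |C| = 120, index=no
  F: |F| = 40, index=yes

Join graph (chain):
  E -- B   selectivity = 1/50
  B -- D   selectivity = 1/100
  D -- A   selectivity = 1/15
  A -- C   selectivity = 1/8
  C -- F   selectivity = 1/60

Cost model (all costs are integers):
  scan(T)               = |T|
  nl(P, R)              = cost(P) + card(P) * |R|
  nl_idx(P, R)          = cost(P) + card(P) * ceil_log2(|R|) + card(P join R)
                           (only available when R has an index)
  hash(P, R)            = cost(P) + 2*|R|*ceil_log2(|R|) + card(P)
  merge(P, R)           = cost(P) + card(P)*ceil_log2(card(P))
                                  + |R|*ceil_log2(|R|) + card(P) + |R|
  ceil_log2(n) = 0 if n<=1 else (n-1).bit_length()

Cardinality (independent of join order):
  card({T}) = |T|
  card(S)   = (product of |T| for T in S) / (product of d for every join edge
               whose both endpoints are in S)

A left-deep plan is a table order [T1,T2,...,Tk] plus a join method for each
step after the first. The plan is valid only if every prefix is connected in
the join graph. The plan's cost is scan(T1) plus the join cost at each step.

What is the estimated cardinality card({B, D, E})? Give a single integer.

300

Tables in S: B(100), D(300), E(50)
Edges inside S: E-B(d=50), B-D(d=100)
numerator = 100 * 300 * 50 = 1500000
denominator = 50 * 100 = 5000
card(S) = 1500000 / 5000 = 300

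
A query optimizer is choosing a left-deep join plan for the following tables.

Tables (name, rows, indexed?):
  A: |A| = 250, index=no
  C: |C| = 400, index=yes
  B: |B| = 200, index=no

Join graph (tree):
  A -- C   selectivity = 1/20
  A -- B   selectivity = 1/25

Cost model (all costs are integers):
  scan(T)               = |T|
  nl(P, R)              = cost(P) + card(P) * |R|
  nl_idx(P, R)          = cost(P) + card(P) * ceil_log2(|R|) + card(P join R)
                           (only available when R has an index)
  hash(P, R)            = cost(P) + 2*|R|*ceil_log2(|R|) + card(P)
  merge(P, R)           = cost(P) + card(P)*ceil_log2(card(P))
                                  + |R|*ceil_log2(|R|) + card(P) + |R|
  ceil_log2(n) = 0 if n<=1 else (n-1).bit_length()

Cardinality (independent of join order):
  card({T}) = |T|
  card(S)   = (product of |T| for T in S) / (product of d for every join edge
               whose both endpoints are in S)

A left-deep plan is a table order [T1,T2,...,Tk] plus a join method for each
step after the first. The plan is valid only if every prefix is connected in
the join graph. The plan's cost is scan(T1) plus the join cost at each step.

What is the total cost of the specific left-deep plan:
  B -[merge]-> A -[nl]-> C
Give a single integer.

step 1: scan B: cost=200, card=200
step 2: join A via merge
    card(P join A) = 200*250/(25) = 2000
    cost = 200 + 200*8 + 250*8 + 200 + 250 = 4250
step 3: join C via nl
    card(P join C) = 2000*400/(20) = 40000
    cost = 4250 + 2000*400 = 804250

804250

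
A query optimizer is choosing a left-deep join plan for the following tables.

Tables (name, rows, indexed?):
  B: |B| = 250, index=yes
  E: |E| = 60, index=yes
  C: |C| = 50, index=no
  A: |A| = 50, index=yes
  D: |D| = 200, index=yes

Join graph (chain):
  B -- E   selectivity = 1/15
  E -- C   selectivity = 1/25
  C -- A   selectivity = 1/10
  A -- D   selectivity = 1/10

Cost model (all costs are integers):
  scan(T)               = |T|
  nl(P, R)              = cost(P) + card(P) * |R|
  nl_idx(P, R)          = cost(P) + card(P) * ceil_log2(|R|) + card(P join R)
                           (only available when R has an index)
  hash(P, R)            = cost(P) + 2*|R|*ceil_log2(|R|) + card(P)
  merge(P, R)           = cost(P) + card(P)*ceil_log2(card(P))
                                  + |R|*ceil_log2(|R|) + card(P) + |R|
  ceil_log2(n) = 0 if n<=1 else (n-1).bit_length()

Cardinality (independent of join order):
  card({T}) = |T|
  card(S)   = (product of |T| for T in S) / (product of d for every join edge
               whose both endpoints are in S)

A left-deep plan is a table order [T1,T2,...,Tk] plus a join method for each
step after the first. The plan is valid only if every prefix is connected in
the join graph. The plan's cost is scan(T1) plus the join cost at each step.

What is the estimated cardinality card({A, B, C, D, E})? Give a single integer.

200000

Tables in S: A(50), B(250), C(50), D(200), E(60)
Edges inside S: B-E(d=15), E-C(d=25), C-A(d=10), A-D(d=10)
numerator = 50 * 250 * 50 * 200 * 60 = 7500000000
denominator = 15 * 25 * 10 * 10 = 37500
card(S) = 7500000000 / 37500 = 200000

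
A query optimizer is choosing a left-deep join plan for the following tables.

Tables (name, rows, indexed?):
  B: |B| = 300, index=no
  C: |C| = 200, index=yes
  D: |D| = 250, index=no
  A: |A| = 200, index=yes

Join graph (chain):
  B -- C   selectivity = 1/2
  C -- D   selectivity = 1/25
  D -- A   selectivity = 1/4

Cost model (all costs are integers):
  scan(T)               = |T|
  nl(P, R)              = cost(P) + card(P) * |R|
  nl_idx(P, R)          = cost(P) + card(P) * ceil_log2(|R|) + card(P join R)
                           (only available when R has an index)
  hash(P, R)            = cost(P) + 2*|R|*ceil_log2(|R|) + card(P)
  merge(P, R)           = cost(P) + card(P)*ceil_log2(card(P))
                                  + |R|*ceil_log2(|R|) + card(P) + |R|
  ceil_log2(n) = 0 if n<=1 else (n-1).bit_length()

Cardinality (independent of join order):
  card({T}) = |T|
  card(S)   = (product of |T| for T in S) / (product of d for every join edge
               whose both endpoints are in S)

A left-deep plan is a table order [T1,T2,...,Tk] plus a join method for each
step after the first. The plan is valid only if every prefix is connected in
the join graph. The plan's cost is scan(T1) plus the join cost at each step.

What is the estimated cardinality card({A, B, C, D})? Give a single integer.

15000000

Tables in S: A(200), B(300), C(200), D(250)
Edges inside S: B-C(d=2), C-D(d=25), D-A(d=4)
numerator = 200 * 300 * 200 * 250 = 3000000000
denominator = 2 * 25 * 4 = 200
card(S) = 3000000000 / 200 = 15000000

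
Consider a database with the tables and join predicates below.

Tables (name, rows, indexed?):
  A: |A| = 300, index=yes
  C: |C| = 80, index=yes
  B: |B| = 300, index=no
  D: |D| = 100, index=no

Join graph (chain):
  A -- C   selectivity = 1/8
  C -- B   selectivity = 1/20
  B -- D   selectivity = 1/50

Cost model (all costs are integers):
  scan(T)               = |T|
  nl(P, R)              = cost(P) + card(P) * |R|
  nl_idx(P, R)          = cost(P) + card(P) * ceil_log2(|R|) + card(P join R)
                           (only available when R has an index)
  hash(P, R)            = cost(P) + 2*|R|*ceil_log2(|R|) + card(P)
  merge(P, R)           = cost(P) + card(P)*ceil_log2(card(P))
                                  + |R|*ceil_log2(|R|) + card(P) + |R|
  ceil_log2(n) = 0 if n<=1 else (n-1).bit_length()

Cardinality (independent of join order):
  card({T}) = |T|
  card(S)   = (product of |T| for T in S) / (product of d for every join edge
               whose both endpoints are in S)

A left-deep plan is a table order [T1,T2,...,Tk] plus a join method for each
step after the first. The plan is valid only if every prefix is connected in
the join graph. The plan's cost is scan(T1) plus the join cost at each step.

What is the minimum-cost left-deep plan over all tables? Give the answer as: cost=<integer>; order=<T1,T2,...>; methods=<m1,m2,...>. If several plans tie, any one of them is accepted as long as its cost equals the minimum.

cost=11520; order=B,D,C,A; methods=hash,hash,hash

Selinger DP (subsets sized 1..n):
  {A}: scan cost=300, card=300
  {C}: scan cost=80, card=80
  {B}: scan cost=300, card=300
  {D}: scan cost=100, card=100
  {AC}: card=3000; try (C,hash)→1720, (A,merge)→3720, (A,nl_idx)→3800, (C,merge)→3940, (C,nl_idx)→5400, (A,hash)→5560 …(+2); best=1720 via (C,hash)
  {BC}: card=1200; try (C,hash)→1720, (C,nl_idx)→3600, (B,merge)→3720, (C,merge)→3940, (B,hash)→5560, (B,nl)→24080 …(+1); best=1720 via (C,hash)
  {BD}: card=600; try (D,hash)→2000, (B,merge)→3900, (D,merge)→4100, (B,hash)→5600, (B,nl)→30100, (D,nl)→30300; best=2000 via (D,hash)
  {ABC}: card=45000; try (A,hash)→8320, (B,hash)→10120, (A,merge)→19120, (B,merge)→43720, (A,nl_idx)→57520, (A,nl)→361720 …(+1); best=8320 via (A,hash)
  {BCD}: card=2400; try (C,hash)→3720, (D,hash)→4320, (C,nl_idx)→8600, (C,merge)→9240, (D,merge)→16920, (C,nl)→50000 …(+1); best=3720 via (C,hash)
  {ABCD}: card=90000; try (A,hash)→11520, (A,merge)→37920, (D,hash)→54720, (A,nl_idx)→115320, (A,nl)→723720, (D,merge)→774120 …(+1); best=11520 via (A,hash)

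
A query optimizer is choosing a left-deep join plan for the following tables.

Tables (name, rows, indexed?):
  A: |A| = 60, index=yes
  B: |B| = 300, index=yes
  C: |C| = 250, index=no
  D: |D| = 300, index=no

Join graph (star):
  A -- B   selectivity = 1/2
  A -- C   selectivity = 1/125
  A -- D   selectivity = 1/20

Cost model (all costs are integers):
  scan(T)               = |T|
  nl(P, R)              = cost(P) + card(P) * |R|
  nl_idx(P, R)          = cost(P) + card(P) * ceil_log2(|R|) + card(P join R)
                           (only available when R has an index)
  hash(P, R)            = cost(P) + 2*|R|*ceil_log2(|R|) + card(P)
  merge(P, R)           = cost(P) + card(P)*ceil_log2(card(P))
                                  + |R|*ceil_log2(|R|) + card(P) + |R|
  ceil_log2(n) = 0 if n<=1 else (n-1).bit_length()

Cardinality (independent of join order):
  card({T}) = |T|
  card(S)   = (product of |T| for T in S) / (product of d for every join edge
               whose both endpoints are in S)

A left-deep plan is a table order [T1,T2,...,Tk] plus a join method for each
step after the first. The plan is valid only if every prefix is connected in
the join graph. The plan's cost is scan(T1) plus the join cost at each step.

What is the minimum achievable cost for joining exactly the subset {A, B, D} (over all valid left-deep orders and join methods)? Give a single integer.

7620

Selinger DP over subsets of {A,B,D}:
  {A}: scan cost=60, card=60
  {B}: scan cost=300, card=300
  {D}: scan cost=300, card=300
  {AB}: card=9000; try (A,hash)→1320, (B,merge)→3480, (A,merge)→3720, (B,hash)→5520, (B,nl_idx)→9600, (A,nl_idx)→11100 …(+2); best=1320 via (A,hash)
  {AD}: card=900; try (A,hash)→1320, (A,nl_idx)→3000, (D,merge)→3480, (A,merge)→3720, (D,hash)→5520, (D,nl)→18060 …(+1); best=1320 via (A,hash)
  {ABD}: card=135000; try (B,hash)→7620, (B,merge)→14220, (D,hash)→15720, (D,merge)→139320, (B,nl_idx)→144420, (B,nl)→271320 …(+1); best=7620 via (B,hash)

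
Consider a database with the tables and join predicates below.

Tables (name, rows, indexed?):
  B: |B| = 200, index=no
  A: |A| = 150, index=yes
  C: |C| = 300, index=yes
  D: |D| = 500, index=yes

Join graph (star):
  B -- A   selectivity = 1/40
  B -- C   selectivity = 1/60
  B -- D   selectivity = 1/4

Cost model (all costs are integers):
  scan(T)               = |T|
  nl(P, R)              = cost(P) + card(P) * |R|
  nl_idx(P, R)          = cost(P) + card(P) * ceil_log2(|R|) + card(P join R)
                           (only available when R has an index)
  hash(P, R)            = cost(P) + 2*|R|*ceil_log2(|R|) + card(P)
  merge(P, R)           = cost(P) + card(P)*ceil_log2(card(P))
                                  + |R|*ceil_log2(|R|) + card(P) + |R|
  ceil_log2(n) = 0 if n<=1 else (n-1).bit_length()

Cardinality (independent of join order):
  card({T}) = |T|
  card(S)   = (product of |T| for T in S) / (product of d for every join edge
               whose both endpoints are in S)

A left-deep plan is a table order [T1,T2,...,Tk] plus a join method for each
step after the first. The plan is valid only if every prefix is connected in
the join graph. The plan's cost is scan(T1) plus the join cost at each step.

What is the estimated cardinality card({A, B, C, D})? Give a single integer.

Tables in S: A(150), B(200), C(300), D(500)
Edges inside S: B-A(d=40), B-C(d=60), B-D(d=4)
numerator = 150 * 200 * 300 * 500 = 4500000000
denominator = 40 * 60 * 4 = 9600
card(S) = 4500000000 / 9600 = 468750

468750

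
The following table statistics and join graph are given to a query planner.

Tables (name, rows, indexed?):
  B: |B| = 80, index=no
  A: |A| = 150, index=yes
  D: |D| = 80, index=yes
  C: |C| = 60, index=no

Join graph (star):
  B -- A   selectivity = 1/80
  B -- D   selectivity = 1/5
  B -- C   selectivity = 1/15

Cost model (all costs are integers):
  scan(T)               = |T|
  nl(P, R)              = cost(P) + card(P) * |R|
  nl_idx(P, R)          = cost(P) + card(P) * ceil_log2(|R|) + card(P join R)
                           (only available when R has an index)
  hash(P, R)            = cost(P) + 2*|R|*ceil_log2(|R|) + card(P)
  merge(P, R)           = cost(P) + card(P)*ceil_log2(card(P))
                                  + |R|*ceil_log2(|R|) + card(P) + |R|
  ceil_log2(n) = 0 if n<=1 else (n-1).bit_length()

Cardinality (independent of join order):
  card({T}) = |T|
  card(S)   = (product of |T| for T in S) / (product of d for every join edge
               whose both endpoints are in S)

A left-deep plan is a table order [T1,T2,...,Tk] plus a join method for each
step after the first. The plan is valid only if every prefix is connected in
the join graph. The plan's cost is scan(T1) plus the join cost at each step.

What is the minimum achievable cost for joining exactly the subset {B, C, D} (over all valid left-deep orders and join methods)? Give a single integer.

2320

Selinger DP over subsets of {B,C,D}:
  {B}: scan cost=80, card=80
  {D}: scan cost=80, card=80
  {C}: scan cost=60, card=60
  {BD}: card=1280; try (D,hash)→1280, (B,hash)→1280, (D,merge)→1360, (B,merge)→1360, (D,nl_idx)→1920, (D,nl)→6480 …(+1); best=1280 via (D,hash)
  {BC}: card=320; try (C,hash)→880, (B,merge)→1120, (C,merge)→1140, (B,hash)→1240, (B,nl)→4860, (C,nl)→4880; best=880 via (C,hash)
  {BCD}: card=5120; try (D,hash)→2320, (C,hash)→3280, (D,merge)→4720, (D,nl_idx)→8240, (C,merge)→17060, (D,nl)→26480 …(+1); best=2320 via (D,hash)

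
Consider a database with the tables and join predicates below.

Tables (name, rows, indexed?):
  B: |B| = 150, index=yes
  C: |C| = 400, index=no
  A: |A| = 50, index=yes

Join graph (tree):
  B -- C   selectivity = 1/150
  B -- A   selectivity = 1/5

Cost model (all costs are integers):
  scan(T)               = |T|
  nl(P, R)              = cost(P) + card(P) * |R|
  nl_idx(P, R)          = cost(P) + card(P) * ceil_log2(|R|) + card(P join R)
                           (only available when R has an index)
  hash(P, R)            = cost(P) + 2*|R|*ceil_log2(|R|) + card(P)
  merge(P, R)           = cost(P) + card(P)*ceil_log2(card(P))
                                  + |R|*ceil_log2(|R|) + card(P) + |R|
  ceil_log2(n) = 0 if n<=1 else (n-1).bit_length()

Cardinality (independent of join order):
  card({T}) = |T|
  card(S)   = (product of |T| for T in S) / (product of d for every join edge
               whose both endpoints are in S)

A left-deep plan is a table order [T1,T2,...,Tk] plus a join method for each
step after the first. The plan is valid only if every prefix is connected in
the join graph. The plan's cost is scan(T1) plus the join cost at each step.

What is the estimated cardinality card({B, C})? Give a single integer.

Tables in S: B(150), C(400)
Edges inside S: B-C(d=150)
numerator = 150 * 400 = 60000
denominator = 150 = 150
card(S) = 60000 / 150 = 400

400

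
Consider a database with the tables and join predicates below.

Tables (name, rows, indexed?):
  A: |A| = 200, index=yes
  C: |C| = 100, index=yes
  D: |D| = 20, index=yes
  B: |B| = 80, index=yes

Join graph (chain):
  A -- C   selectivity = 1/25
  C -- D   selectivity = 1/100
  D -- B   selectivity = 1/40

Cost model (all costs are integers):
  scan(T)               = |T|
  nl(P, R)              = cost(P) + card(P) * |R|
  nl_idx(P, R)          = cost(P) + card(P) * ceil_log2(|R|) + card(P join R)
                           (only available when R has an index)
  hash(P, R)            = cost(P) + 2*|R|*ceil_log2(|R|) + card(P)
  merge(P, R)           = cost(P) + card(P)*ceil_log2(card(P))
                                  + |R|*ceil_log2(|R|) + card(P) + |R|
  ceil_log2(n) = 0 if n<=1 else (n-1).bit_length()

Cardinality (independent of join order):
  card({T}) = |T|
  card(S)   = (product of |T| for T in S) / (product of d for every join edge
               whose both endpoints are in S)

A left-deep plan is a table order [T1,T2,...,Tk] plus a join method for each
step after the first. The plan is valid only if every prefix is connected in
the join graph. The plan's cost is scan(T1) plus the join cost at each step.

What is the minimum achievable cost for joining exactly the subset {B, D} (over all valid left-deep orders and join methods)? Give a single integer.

Selinger DP over subsets of {B,D}:
  {D}: scan cost=20, card=20
  {B}: scan cost=80, card=80
  {BD}: card=40; try (B,nl_idx)→200, (D,hash)→360, (D,nl_idx)→520, (B,merge)→780, (D,merge)→840, (B,hash)→1160 …(+2); best=200 via (B,nl_idx)

200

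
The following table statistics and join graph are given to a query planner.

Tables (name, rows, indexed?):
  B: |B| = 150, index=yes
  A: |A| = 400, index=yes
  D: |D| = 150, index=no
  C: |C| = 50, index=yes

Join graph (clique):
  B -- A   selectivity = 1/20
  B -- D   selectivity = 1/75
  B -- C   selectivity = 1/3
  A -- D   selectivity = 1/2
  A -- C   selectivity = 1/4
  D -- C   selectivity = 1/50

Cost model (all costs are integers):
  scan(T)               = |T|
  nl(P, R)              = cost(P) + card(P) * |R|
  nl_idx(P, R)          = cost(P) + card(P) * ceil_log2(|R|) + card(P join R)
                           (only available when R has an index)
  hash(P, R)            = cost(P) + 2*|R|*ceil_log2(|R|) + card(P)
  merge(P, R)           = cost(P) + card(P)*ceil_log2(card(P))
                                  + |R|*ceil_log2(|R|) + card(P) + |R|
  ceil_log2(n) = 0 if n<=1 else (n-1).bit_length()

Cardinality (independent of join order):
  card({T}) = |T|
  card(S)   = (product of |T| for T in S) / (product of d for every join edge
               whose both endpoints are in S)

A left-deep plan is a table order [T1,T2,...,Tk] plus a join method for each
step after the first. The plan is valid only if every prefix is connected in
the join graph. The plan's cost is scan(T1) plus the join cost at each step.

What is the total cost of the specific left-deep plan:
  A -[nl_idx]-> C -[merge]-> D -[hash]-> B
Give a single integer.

89050

step 1: scan A: cost=400, card=400
step 2: join C via nl_idx
    card(P join C) = 400*50/(4) = 5000
    cost = 400 + 400*6 + 5000 = 7800
step 3: join D via merge
    card(P join D) = 5000*150/(2*50) = 7500
    cost = 7800 + 5000*13 + 150*8 + 5000 + 150 = 79150
step 4: join B via hash
    card(P join B) = 7500*150/(20*75*3) = 250
    cost = 79150 + 2*150*8 + 7500 = 89050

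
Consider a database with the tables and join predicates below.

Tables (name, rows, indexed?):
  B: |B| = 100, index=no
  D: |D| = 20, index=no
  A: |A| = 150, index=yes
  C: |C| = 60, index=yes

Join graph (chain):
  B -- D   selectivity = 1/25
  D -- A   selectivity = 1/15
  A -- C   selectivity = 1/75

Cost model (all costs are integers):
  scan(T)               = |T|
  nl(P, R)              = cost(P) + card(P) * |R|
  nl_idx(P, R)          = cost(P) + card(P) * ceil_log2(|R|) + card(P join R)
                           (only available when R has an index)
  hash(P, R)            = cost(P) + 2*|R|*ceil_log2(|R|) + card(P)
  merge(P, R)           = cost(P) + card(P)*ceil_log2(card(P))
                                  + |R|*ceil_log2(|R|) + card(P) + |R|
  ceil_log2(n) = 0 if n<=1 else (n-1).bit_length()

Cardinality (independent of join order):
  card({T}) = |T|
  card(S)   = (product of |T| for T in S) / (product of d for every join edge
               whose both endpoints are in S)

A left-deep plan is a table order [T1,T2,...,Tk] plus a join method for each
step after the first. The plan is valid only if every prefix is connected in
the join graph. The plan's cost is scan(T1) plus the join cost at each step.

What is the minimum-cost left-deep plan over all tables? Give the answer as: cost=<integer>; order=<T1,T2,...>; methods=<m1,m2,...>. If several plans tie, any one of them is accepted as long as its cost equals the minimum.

Selinger DP (subsets sized 1..n):
  {B}: scan cost=100, card=100
  {D}: scan cost=20, card=20
  {A}: scan cost=150, card=150
  {C}: scan cost=60, card=60
  {BD}: card=80; try (D,hash)→400, (B,merge)→940, (D,merge)→1020, (B,hash)→1440, (B,nl)→2020, (D,nl)→2100; best=400 via (D,hash)
  {AD}: card=200; try (A,nl_idx)→380, (D,hash)→500, (A,merge)→1490, (D,merge)→1620, (A,hash)→2440, (A,nl)→3020 …(+1); best=380 via (A,nl_idx)
  {AC}: card=120; try (A,nl_idx)→660, (C,hash)→1020, (C,nl_idx)→1170, (A,merge)→1830, (C,merge)→1920, (A,hash)→2520 …(+2); best=660 via (A,nl_idx)
  {ABD}: card=800; try (A,nl_idx)→1840, (B,hash)→1980, (A,merge)→2390, (A,hash)→2880, (B,merge)→2980, (A,nl)→12400 …(+1); best=1840 via (A,nl_idx)
  {ACD}: card=160; try (D,hash)→980, (C,hash)→1300, (D,merge)→1740, (C,nl_idx)→1740, (C,merge)→2600, (D,nl)→3060 …(+1); best=980 via (D,hash)
  {ABCD}: card=640; try (B,hash)→2540, (B,merge)→3220, (C,hash)→3360, (C,nl_idx)→7280, (C,merge)→11060, (B,nl)→16980 …(+1); best=2540 via (B,hash)

cost=2540; order=C,A,D,B; methods=nl_idx,hash,hash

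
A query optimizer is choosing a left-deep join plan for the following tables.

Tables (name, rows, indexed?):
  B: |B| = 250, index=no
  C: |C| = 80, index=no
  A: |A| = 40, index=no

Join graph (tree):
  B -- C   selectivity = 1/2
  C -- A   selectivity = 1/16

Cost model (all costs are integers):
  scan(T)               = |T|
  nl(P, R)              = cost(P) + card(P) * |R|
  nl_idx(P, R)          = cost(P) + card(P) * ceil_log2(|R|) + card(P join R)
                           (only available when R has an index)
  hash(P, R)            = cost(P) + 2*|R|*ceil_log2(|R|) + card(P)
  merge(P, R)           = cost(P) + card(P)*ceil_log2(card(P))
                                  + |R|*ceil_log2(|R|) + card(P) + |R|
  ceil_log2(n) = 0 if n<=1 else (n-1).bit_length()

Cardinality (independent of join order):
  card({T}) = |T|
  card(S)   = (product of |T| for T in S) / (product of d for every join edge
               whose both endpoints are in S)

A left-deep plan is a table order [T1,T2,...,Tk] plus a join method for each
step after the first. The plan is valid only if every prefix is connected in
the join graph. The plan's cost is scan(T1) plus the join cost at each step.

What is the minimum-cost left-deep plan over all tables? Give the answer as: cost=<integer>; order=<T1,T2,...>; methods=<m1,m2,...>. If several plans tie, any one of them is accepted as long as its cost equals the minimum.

Selinger DP (subsets sized 1..n):
  {B}: scan cost=250, card=250
  {C}: scan cost=80, card=80
  {A}: scan cost=40, card=40
  {BC}: card=10000; try (C,hash)→1620, (B,merge)→2970, (C,merge)→3140, (B,hash)→4160, (B,nl)→20080, (C,nl)→20250; best=1620 via (C,hash)
  {AC}: card=200; try (A,hash)→640, (C,merge)→960, (A,merge)→1000, (C,hash)→1200, (C,nl)→3240, (A,nl)→3280; best=640 via (A,hash)
  {ABC}: card=25000; try (B,merge)→4690, (B,hash)→4840, (A,hash)→12100, (B,nl)→50640, (A,merge)→151900, (A,nl)→401620; best=4690 via (B,merge)

cost=4690; order=C,A,B; methods=hash,merge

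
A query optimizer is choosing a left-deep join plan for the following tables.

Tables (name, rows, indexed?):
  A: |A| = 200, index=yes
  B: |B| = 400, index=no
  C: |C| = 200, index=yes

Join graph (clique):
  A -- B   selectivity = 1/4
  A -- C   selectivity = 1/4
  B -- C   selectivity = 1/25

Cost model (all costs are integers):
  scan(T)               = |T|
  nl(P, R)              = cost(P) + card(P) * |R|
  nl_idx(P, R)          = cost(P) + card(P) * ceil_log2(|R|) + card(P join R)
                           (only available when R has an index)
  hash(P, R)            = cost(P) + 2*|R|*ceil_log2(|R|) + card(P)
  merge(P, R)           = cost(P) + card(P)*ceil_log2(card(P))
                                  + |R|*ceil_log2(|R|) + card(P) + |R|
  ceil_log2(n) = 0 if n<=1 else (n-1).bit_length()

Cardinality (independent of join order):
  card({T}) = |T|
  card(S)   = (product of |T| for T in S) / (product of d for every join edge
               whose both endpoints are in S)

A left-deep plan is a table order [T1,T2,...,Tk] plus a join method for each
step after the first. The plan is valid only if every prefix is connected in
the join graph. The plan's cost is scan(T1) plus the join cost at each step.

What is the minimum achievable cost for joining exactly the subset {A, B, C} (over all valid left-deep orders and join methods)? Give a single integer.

10400

Selinger DP over subsets of {A,B,C}:
  {A}: scan cost=200, card=200
  {B}: scan cost=400, card=400
  {C}: scan cost=200, card=200
  {AB}: card=20000; try (A,hash)→4000, (B,merge)→6000, (A,merge)→6200, (B,hash)→7600, (A,nl_idx)→23600, (B,nl)→80200 …(+1); best=4000 via (A,hash)
  {AC}: card=10000; try (C,hash)→3600, (A,hash)→3600, (C,merge)→3800, (A,merge)→3800, (C,nl_idx)→11800, (A,nl_idx)→11800 …(+2); best=3600 via (C,hash)
  {BC}: card=3200; try (C,hash)→4000, (B,merge)→6000, (C,merge)→6200, (C,nl_idx)→6800, (B,hash)→7600, (B,nl)→80200 …(+1); best=4000 via (C,hash)
  {ABC}: card=40000; try (A,hash)→10400, (B,hash)→20800, (C,hash)→27200, (A,merge)→47400, (A,nl_idx)→69600, (B,merge)→157600 …(+5); best=10400 via (A,hash)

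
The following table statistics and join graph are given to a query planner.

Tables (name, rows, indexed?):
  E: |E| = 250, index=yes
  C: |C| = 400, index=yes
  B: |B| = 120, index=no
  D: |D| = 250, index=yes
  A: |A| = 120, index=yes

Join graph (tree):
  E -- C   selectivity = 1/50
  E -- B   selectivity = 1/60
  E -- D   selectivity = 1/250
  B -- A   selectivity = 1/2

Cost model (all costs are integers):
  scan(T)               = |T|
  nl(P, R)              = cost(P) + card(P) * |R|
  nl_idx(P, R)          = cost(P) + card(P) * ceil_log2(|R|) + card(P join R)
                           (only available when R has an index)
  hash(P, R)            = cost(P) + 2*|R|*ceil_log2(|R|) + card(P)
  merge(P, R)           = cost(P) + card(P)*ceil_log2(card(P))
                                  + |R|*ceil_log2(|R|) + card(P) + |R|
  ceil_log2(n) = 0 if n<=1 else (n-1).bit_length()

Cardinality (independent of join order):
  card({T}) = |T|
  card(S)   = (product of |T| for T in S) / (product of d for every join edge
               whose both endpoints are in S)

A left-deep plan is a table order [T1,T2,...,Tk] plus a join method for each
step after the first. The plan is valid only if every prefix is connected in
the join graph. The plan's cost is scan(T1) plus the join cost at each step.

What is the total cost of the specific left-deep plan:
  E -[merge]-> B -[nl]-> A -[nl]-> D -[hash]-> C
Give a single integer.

7600660

step 1: scan E: cost=250, card=250
step 2: join B via merge
    card(P join B) = 250*120/(60) = 500
    cost = 250 + 250*8 + 120*7 + 250 + 120 = 3460
step 3: join A via nl
    card(P join A) = 500*120/(2) = 30000
    cost = 3460 + 500*120 = 63460
step 4: join D via nl
    card(P join D) = 30000*250/(250) = 30000
    cost = 63460 + 30000*250 = 7563460
step 5: join C via hash
    card(P join C) = 30000*400/(50) = 240000
    cost = 7563460 + 2*400*9 + 30000 = 7600660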